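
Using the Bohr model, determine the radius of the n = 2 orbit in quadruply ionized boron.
0.042334 nm (or 0.423342 Å)

The Bohr radius formula is:
r_n = n² a₀ / Z

where a₀ = 0.052917721 nm is the Bohr radius.

For B⁴⁺ (Z = 5) at n = 2:
r_2 = 2² × 0.052917721 nm / 5
r_2 = 4 × 0.052917721 nm / 5
r_2 = 0.2116709 nm / 5
r_2 = 0.042334 nm

The electron orbits at approximately 0.042334 nm from the nucleus.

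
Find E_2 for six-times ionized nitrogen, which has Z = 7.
-166.669825 eV

For hydrogen-like ions, the energy levels scale with Z²:
E_n = -13.6057 Z² / n² eV

For N⁶⁺ (Z = 7) at n = 2:
E_2 = -13.6057 × 7² / 2²
E_2 = -13.6057 × 49 / 4
E_2 = -666.6793 / 4
E_2 = -166.669825 eV

The energy is 49 times more negative than hydrogen at the same n due to the stronger nuclear charge.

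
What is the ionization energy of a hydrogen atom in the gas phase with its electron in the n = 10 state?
0.14 eV

The ionization energy is the energy needed to remove the electron completely (n → ∞).

For hydrogen, E_n = -13.6057 eV / n².

At n = 10: E_10 = -13.6057 / 10² = -0.13606 eV
At n = ∞: E_∞ = 0 eV

Ionization energy = E_∞ - E_10 = 0 - (-0.13606) = 0.13606 eV
Ionization energy ≈ 0.14 eV

This is also called the binding energy of the electron in state n = 10.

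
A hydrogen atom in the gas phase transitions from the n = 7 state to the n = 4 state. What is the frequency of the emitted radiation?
1.38476e+14 Hz

First, find the transition energy:
E_7 = -13.6057 / 7² = -0.277667347 eV
E_4 = -13.6057 / 4² = -0.850356250 eV
|ΔE| = |E_4 - E_7| = 0.572688903 eV

Convert to Joules: E = 0.572688903 eV × (1.602177 × 10⁻¹⁹ J/eV) = 9.1754899e-20 J

Using E = hf:
f = E/h = 9.1754899e-20 J / (6.62607 × 10⁻³⁴ J·s)
f = 1.38476e+14 Hz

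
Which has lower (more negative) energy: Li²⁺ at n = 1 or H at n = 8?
Li²⁺ at n = 1 (E = -122.451 eV)

Using E_n = -13.6057 Z² / n² eV:

Li²⁺ (Z = 3) at n = 1:
E = -13.6057 × 3² / 1² = -13.6057 × 9 / 1 = -122.451300 eV

H (Z = 1) at n = 8:
E = -13.6057 × 1² / 8² = -13.6057 × 1 / 64 = -0.212589 eV

Since -122.451300 eV < -0.212589 eV,
Li²⁺ at n = 1 is more tightly bound (requires more energy to ionize).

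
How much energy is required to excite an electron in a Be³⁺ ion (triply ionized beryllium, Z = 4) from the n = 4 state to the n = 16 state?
12.76 eV

The energy levels of a hydrogen-like atom are E_n = -13.6057 Z² eV / n².

Energy at n = 4: E_4 = -13.6057 × 4² / 4² = -13.60570 eV
Energy at n = 16: E_16 = -13.6057 × 4² / 16² = -0.85036 eV

The excitation energy is the difference:
ΔE = E_16 - E_4
ΔE = -0.85036 - (-13.60570)
ΔE = 12.76 eV

Since this is positive, energy must be absorbed (photon absorption).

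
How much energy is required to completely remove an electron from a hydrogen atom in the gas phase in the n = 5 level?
0.5442 eV

The ionization energy is the energy needed to remove the electron completely (n → ∞).

For hydrogen, E_n = -13.6057 eV / n².

At n = 5: E_5 = -13.6057 / 5² = -0.5442280 eV
At n = ∞: E_∞ = 0 eV

Ionization energy = E_∞ - E_5 = 0 - (-0.5442280) = 0.5442280 eV
Ionization energy ≈ 0.5442 eV

This is also called the binding energy of the electron in state n = 5.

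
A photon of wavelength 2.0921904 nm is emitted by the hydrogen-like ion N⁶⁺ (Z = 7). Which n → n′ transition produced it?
n = 3 → n = 1

First, find the photon energy from the wavelength (hc = 1239.84 eV·nm):
E = hc/λ = 1239.84 eV·nm / 2.0921904 nm = 592.60381 eV

The energy levels of N⁶⁺ satisfy E_n = -13.6057 × 7² / n² eV, so an emission n_i → n_f releases
ΔE = 13.6057 × 7² × (1/n_f² − 1/n_i²) eV.

Setting ΔE equal to the photon energy:
1/n_f² − 1/n_i² = 592.60381 / (13.6057 × 7²) = 0.88888887

Since 1/n_i² must be positive, we need 1/n_f² > 0.88888887, i.e. n_f ≤ 1. For each allowed n_f, solve n_i = (1/n_f² − 0.88888887)^(−1/2) and check whether it is a whole number:
  n_f = 1: 1/n_i² = 1.00000000 − 0.88888887 = 0.11111113 → n_i = 3.000  → integer, n_i = 3 ✓

Only n_f = 1 gives an integer upper level, n_i = 3.

The transition is from n = 3 to n = 1 (emission).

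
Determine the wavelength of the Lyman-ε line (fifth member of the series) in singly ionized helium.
23.4325 nm

The lines of a series are numbered from the longest wavelength (smallest ΔE) outward; the fifth line is the transition from n = n_f + 5 to n_f.
The Lyman series has all transitions ending at n_f = 1.

For He⁺ (Z = 2), the fifth line (ε-line) is the jump from n = 6 to n = 1:
E_6 = -13.6057 × 2² / 6² = -1.511744 eV
E_1 = -13.6057 × 2² / 1² = -54.422800 eV
ΔE = E_6 - E_1 = 52.911056 eV

λ = hc/E = 1239.84 eV·nm / 52.911056 eV
λ = 23.4325 nm

This is the ε-line of the Lyman series in He⁺.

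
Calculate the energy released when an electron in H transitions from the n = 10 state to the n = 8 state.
0.076532 eV

The energy levels are E_n = -13.6057 eV / n².

Energy at n = 10: E_10 = -13.6057 / 10² = -0.136057000 eV
Energy at n = 8: E_8 = -13.6057 / 8² = -0.212589063 eV

For emission (electron falling to lower state), the photon energy is:
E_photon = E_10 - E_8 = |-0.136057000 - (-0.212589063)|
E_photon = 0.076532 eV

This energy is carried away by the emitted photon.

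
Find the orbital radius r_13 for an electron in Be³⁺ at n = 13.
2.23577 nm (or 22.35774 Å)

The Bohr radius formula is:
r_n = n² a₀ / Z

where a₀ = 0.05291772 nm is the Bohr radius.

For Be³⁺ (Z = 4) at n = 13:
r_13 = 13² × 0.05291772 nm / 4
r_13 = 169 × 0.05291772 nm / 4
r_13 = 8.943095 nm / 4
r_13 = 2.23577 nm

The electron orbits at approximately 2.23577 nm from the nucleus.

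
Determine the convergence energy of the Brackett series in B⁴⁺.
21.2589 eV

The series limit corresponds to the transition from n = ∞ to n = 4.
This is the highest energy (shortest wavelength) transition in the Brackett series.

E_∞ = 0 eV
E_4 = -13.6057 × 5² / 4² = -21.2589 eV

Energy at series limit:
ΔE = E_∞ - E_4 = 0 - (-21.2589) = 21.2589 eV

This energy equals the ionization energy from the n = 4 state of B⁴⁺.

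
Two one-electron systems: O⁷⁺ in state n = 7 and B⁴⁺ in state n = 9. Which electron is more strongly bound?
O⁷⁺ at n = 7 (E = -17.770710 eV)

Using E_n = -13.6057 Z² / n² eV:

O⁷⁺ (Z = 8) at n = 7:
E = -13.6057 × 8² / 7² = -13.6057 × 64 / 49 = -17.770710204 eV

B⁴⁺ (Z = 5) at n = 9:
E = -13.6057 × 5² / 9² = -13.6057 × 25 / 81 = -4.199290123 eV

Since -17.770710204 eV < -4.199290123 eV,
O⁷⁺ at n = 7 is more tightly bound (requires more energy to ionize).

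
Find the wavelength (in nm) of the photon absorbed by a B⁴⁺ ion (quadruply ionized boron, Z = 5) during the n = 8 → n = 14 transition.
346.39 nm

First, find the transition energy using E_n = -13.6057 Z² / n² eV:
E_8 = -13.6057 × 5² / 8² = -5.314727 eV
E_14 = -13.6057 × 5² / 14² = -1.735421 eV

Photon energy: |ΔE| = |E_14 - E_8| = 3.579306 eV

Convert to wavelength using E = hc/λ with hc = 1239.84 eV·nm:
λ = hc/E = 1239.84 eV·nm / 3.579306 eV
λ = 346.39 nm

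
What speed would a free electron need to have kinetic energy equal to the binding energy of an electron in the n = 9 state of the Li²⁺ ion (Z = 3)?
7.292e+05 m/s (or 0.243% of c)

The binding energy at n = 9 for Li²⁺ is:
E_9 = -13.6057 × 3²/9² = -1.511744 eV
|E_9| = 1.511744 eV

Convert to Joules:
KE = 1.511744 eV × (1.602177 × 10⁻¹⁹ J/eV) = 2.42208e-19 J

Using KE = ½mv²:
v = √(2·KE/m_e)
v = √(2 × 2.42208e-19 J / 9.10938 × 10⁻³¹ kg)
v = 7.292e+05 m/s

This is approximately 0.243% the speed of light.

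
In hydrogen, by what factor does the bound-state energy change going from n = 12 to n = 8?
2.25000

Using E_n = -13.6057 Z² / n² eV with Z = 1:

E_8 = -13.6057 / 8² = -13.6057 / 64 = -0.21258906250 eV
E_12 = -13.6057 / 12² = -13.6057 / 144 = -0.09448402778 eV

The ratio is:
E_8/E_12 = (-0.21258906250) / (-0.09448402778)
E_8/E_12 = (-13.6057/64) / (-13.6057/144)
E_8/E_12 = 144/64
E_8/E_12 = 2.25000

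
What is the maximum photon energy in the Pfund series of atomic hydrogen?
0.544 eV

The series limit corresponds to the transition from n = ∞ to n = 5.
This is the highest energy (shortest wavelength) transition in the Pfund series.

E_∞ = 0 eV
E_5 = -13.6057 / 5² = -0.544 eV

Energy at series limit:
ΔE = E_∞ - E_5 = 0 - (-0.544) = 0.544 eV

This energy equals the ionization energy from the n = 5 state of hydrogen.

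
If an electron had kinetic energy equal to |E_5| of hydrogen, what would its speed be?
4.37539e+05 m/s (or 0.15% of c)

The binding energy at n = 5 for hydrogen is:
E_5 = -13.6057/5² = -0.544228000 eV
|E_5| = 0.544228000 eV

Convert to Joules:
KE = 0.544228000 eV × (1.602177 × 10⁻¹⁹ J/eV) = 8.7194958e-20 J

Using KE = ½mv²:
v = √(2·KE/m_e)
v = √(2 × 8.7194958e-20 J / 9.10938 × 10⁻³¹ kg)
v = 4.37539e+05 m/s

This is approximately 0.15% the speed of light.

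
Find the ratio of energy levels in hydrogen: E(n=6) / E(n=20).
11.111

Using E_n = -13.6057 Z² / n² eV with Z = 1:

E_6 = -13.6057 / 6² = -13.6057 / 36 = -0.377936111 eV
E_20 = -13.6057 / 20² = -13.6057 / 400 = -0.034014250 eV

The ratio is:
E_6/E_20 = (-0.377936111) / (-0.034014250)
E_6/E_20 = (-13.6057/36) / (-13.6057/400)
E_6/E_20 = 400/36
E_6/E_20 = 11.111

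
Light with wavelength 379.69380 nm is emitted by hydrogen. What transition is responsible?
n = 10 → n = 2

First, find the photon energy from the wavelength (hc = 1239.84 eV·nm):
E = hc/λ = 1239.84 eV·nm / 379.69380 nm = 3.2653680 eV

The energy levels of hydrogen satisfy E_n = -13.6057 / n² eV, so an emission n_i → n_f releases
ΔE = 13.6057 × (1/n_f² − 1/n_i²) eV.

Setting ΔE equal to the photon energy:
1/n_f² − 1/n_i² = 3.2653680 / 13.6057 = 0.24000000

Since 1/n_i² must be positive, we need 1/n_f² > 0.24000000, i.e. n_f ≤ 2. For each allowed n_f, solve n_i = (1/n_f² − 0.24000000)^(−1/2) and check whether it is a whole number:
  n_f = 1: 1/n_i² = 1.00000000 − 0.24000000 = 0.76000000 → n_i = 1.147  (not an integer) ✗
  n_f = 2: 1/n_i² = 0.25000000 − 0.24000000 = 0.01000000 → n_i = 10.000  → integer, n_i = 10 ✓

Only n_f = 2 gives an integer upper level, n_i = 10.

The transition is from n = 10 to n = 2 (emission).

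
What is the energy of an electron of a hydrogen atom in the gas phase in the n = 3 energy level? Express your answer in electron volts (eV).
-1.51 eV

The energy levels of a hydrogen-like atom are given by:
E_n = -13.6057 eV / n²

For n = 3:
E_3 = -13.6057 eV / 3²
E_3 = -13.6057 eV / 9
E_3 = -1.51 eV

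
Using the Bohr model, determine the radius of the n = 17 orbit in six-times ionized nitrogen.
2.184746 nm (or 21.847459 Å)

The Bohr radius formula is:
r_n = n² a₀ / Z

where a₀ = 0.052917721 nm is the Bohr radius.

For N⁶⁺ (Z = 7) at n = 17:
r_17 = 17² × 0.052917721 nm / 7
r_17 = 289 × 0.052917721 nm / 7
r_17 = 15.2932214 nm / 7
r_17 = 2.184746 nm

The electron orbits at approximately 2.184746 nm from the nucleus.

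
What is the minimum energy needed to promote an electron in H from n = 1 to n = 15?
13.545 eV

The energy levels of a hydrogen-like atom are E_n = -13.6057 eV / n².

Energy at n = 1: E_1 = -13.6057 / 1² = -13.605700 eV
Energy at n = 15: E_15 = -13.6057 / 15² = -0.060470 eV

The excitation energy is the difference:
ΔE = E_15 - E_1
ΔE = -0.060470 - (-13.605700)
ΔE = 13.545 eV

Since this is positive, energy must be absorbed (photon absorption).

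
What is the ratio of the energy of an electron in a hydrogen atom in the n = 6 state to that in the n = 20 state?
11.111111

Using E_n = -13.6057 Z² / n² eV with Z = 1:

E_6 = -13.6057 / 6² = -13.6057 / 36 = -0.377936111111 eV
E_20 = -13.6057 / 20² = -13.6057 / 400 = -0.034014250000 eV

The ratio is:
E_6/E_20 = (-0.377936111111) / (-0.034014250000)
E_6/E_20 = (-13.6057/36) / (-13.6057/400)
E_6/E_20 = 400/36
E_6/E_20 = 11.111111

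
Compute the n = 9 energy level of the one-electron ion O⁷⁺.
-10.750183 eV

For hydrogen-like ions, the energy levels scale with Z²:
E_n = -13.6057 Z² / n² eV

For O⁷⁺ (Z = 8) at n = 9:
E_9 = -13.6057 × 8² / 9²
E_9 = -13.6057 × 64 / 81
E_9 = -870.7648 / 81
E_9 = -10.750183 eV

The energy is 64 times more negative than hydrogen at the same n due to the stronger nuclear charge.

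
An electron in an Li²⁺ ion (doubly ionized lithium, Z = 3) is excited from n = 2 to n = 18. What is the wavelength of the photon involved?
41.01 nm

First, find the transition energy using E_n = -13.6057 Z² / n² eV:
E_2 = -13.6057 × 3² / 2² = -30.6128 eV
E_18 = -13.6057 × 3² / 18² = -0.3779 eV

Photon energy: |ΔE| = |E_18 - E_2| = 30.2349 eV

Convert to wavelength using E = hc/λ with hc = 1239.84 eV·nm:
λ = hc/E = 1239.84 eV·nm / 30.2349 eV
λ = 41.01 nm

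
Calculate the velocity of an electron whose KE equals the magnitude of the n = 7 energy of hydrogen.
3.12528e+05 m/s (or 0.1042% of c)

The binding energy at n = 7 for hydrogen is:
E_7 = -13.6057/7² = -0.277667347 eV
|E_7| = 0.277667347 eV

Convert to Joules:
KE = 0.277667347 eV × (1.602177 × 10⁻¹⁹ J/eV) = 4.4487224e-20 J

Using KE = ½mv²:
v = √(2·KE/m_e)
v = √(2 × 4.4487224e-20 J / 9.10938 × 10⁻³¹ kg)
v = 3.12528e+05 m/s

This is approximately 0.1042% the speed of light.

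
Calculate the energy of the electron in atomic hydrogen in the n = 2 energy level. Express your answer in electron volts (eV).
-3.40143 eV

The energy levels of a hydrogen-like atom are given by:
E_n = -13.6057 eV / n²

For n = 2:
E_2 = -13.6057 eV / 2²
E_2 = -13.6057 eV / 4
E_2 = -3.40143 eV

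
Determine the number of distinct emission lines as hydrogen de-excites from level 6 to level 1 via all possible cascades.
15

The electron can occupy levels n = 1, 2, ..., 6 during de-excitation — that is m = 6 - 1 + 1 = 6 distinct levels.

The number of distinct spectral lines equals the number of ways to choose 2 of these m levels (each pair gives one possible emission transition):

Number of lines = m(m-1)/2 = 6×5/2 = 15

These correspond to all possible transitions between the 6 levels:
6 → 5, 6 → 4, 6 → 3, 6 → 2, 6 → 1, 5 → 4, 5 → 3, 5 → 2...

Each transition produces a photon with a unique energy (and thus wavelength). This count does not depend on Z.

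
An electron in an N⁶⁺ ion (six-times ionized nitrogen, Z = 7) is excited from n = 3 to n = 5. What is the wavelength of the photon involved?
26.15238 nm

First, find the transition energy using E_n = -13.6057 Z² / n² eV:
E_3 = -13.6057 × 7² / 3² = -74.0754778 eV
E_5 = -13.6057 × 7² / 5² = -26.6671720 eV

Photon energy: |ΔE| = |E_5 - E_3| = 47.4083058 eV

Convert to wavelength using E = hc/λ with hc = 1239.84 eV·nm:
λ = hc/E = 1239.84 eV·nm / 47.4083058 eV
λ = 26.15238 nm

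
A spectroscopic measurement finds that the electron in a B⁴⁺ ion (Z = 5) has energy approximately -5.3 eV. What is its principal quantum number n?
n = 8

The exact energy levels follow E_n = -13.6057 Z² / n² eV with Z = 5.

The measured value (-5.3 eV) is reported to only 2 significant figures, so we must test candidate n values and see which one matches to that precision.

Candidate energies:
  n = 6:  E = -13.6057 × 5² / 6² = -9.44840 eV
  n = 7:  E = -13.6057 × 5² / 7² = -6.94168 eV
  n = 8:  E = -13.6057 × 5² / 8² = -5.31473 eV  ← matches
  n = 9:  E = -13.6057 × 5² / 9² = -4.19929 eV
  n = 10:  E = -13.6057 × 5² / 10² = -3.40143 eV

Checking against the measurement of -5.3 eV (2 sig figs), only n = 8 agrees:
E_8 = -5.31473 eV, which rounds to -5.3 eV ✓

Therefore n = 8.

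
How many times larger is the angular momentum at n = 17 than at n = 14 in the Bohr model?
1.214

In the Bohr model, L_n = nℏ, so the ratio is purely the ratio of quantum numbers:

L_17/L_14 = 17ℏ / 14ℏ = 17/14 = 1.214

The angular momentum scales linearly with n.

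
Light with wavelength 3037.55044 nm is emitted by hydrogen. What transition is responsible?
n = 10 → n = 5

First, find the photon energy from the wavelength (hc = 1239.84 eV·nm):
E = hc/λ = 1239.84 eV·nm / 3037.55044 nm = 0.40817100 eV

The energy levels of hydrogen satisfy E_n = -13.6057 / n² eV, so an emission n_i → n_f releases
ΔE = 13.6057 × (1/n_f² − 1/n_i²) eV.

Setting ΔE equal to the photon energy:
1/n_f² − 1/n_i² = 0.40817100 / 13.6057 = 0.030000000

Since 1/n_i² must be positive, we need 1/n_f² > 0.030000000, i.e. n_f ≤ 5. For each allowed n_f, solve n_i = (1/n_f² − 0.030000000)^(−1/2) and check whether it is a whole number:
  n_f = 1: 1/n_i² = 1.000000000 − 0.030000000 = 0.970000000 → n_i = 1.015  (not an integer) ✗
  n_f = 2: 1/n_i² = 0.250000000 − 0.030000000 = 0.220000000 → n_i = 2.132  (not an integer) ✗
  n_f = 3: 1/n_i² = 0.111111111 − 0.030000000 = 0.081111111 → n_i = 3.511  (not an integer) ✗
  n_f = 4: 1/n_i² = 0.062500000 − 0.030000000 = 0.032500000 → n_i = 5.547  (not an integer) ✗
  n_f = 5: 1/n_i² = 0.040000000 − 0.030000000 = 0.010000000 → n_i = 10.000  → integer, n_i = 10 ✓

Only n_f = 5 gives an integer upper level, n_i = 10.

The transition is from n = 10 to n = 5 (emission).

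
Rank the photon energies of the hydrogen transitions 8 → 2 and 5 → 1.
5 → 1

Calculate the energy for each transition:

Transition 8 → 2:
ΔE₁ = |E_2 - E_8| = |-13.6057/2² - (-13.6057/8²)|
ΔE₁ = |-3.401425000000 - (-0.212589062500)| = 3.188835938 eV

Transition 5 → 1:
ΔE₂ = |E_1 - E_5| = |-13.6057/1² - (-13.6057/5²)|
ΔE₂ = |-13.605700000000 - (-0.544228000000)| = 13.061472000 eV

Since 13.061472000 eV > 3.188835938 eV, the transition 5 → 1 emits the more energetic photon.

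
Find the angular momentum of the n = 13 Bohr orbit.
1.371e-33 J·s (or 13ℏ)

In the Bohr model, angular momentum is quantized:
L = nℏ

where ℏ = h/(2π) = 1.05457e-34 J·s

For n = 13:
L = 13 × 1.05457e-34 J·s
L = 1.371e-33 J·s

This can also be written as L = 13ℏ.
The angular momentum is an integer multiple of the reduced Planck constant.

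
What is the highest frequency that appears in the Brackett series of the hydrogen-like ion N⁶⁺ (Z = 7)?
1.00751e+16 Hz

The series limit corresponds to the transition from n = ∞ to n = 4.
This is the highest energy (shortest wavelength) transition in the Brackett series.

E_∞ = 0 eV
E_4 = -13.6057 × 7² / 4² = -41.6674563 eV

Energy at series limit:
ΔE = E_∞ - E_4 = 0 - (-41.6674563) = 41.6674563 eV
E = 41.6674563 eV × (1.602177 × 10⁻¹⁹ J/eV) = 6.6758640e-18 J
f = E/h = 6.6758640e-18 J / (6.62607 × 10⁻³⁴ J·s) = 1.00751e+16 Hz

This energy equals the ionization energy from the n = 4 state of N⁶⁺.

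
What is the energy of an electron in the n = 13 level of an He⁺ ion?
-0.322028 eV

For hydrogen-like ions, the energy levels scale with Z²:
E_n = -13.6057 Z² / n² eV

For He⁺ (Z = 2) at n = 13:
E_13 = -13.6057 × 2² / 13²
E_13 = -13.6057 × 4 / 169
E_13 = -54.4228 / 169
E_13 = -0.322028 eV

The energy is 4 times more negative than hydrogen at the same n due to the stronger nuclear charge.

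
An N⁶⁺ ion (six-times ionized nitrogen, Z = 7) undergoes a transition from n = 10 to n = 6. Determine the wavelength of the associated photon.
104.60952 nm

First, find the transition energy using E_n = -13.6057 Z² / n² eV:
E_10 = -13.6057 × 7² / 10² = -6.66679300 eV
E_6 = -13.6057 × 7² / 6² = -18.51886944 eV

Photon energy: |ΔE| = |E_6 - E_10| = 11.85207644 eV

Convert to wavelength using E = hc/λ with hc = 1239.84 eV·nm:
λ = hc/E = 1239.84 eV·nm / 11.85207644 eV
λ = 104.60952 nm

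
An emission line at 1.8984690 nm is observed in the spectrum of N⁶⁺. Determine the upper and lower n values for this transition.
n = 7 → n = 1

First, find the photon energy from the wavelength (hc = 1239.84 eV·nm):
E = hc/λ = 1239.84 eV·nm / 1.8984690 nm = 653.07361 eV

The energy levels of N⁶⁺ satisfy E_n = -13.6057 × 7² / n² eV, so an emission n_i → n_f releases
ΔE = 13.6057 × 7² × (1/n_f² − 1/n_i²) eV.

Setting ΔE equal to the photon energy:
1/n_f² − 1/n_i² = 653.07361 / (13.6057 × 7²) = 0.97959185

Since 1/n_i² must be positive, we need 1/n_f² > 0.97959185, i.e. n_f ≤ 1. For each allowed n_f, solve n_i = (1/n_f² − 0.97959185)^(−1/2) and check whether it is a whole number:
  n_f = 1: 1/n_i² = 1.00000000 − 0.97959185 = 0.02040815 → n_i = 7.000  → integer, n_i = 7 ✓

Only n_f = 1 gives an integer upper level, n_i = 7.

The transition is from n = 7 to n = 1 (emission).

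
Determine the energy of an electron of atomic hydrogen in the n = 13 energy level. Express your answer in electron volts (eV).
-0.08 eV

The energy levels of a hydrogen-like atom are given by:
E_n = -13.6057 eV / n²

For n = 13:
E_13 = -13.6057 eV / 13²
E_13 = -13.6057 eV / 169
E_13 = -0.08 eV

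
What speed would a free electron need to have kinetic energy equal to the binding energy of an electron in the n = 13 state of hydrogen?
1.68284e+05 m/s (or 0.056% of c)

The binding energy at n = 13 for hydrogen is:
E_13 = -13.6057/13² = -0.0805071006 eV
|E_13| = 0.0805071006 eV

Convert to Joules:
KE = 0.0805071006 eV × (1.602177 × 10⁻¹⁹ J/eV) = 1.2898662e-20 J

Using KE = ½mv²:
v = √(2·KE/m_e)
v = √(2 × 1.2898662e-20 J / 9.10938 × 10⁻³¹ kg)
v = 1.68284e+05 m/s

This is approximately 0.056% the speed of light.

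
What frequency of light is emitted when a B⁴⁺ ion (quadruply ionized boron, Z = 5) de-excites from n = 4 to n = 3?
3.998e+15 Hz

First, find the transition energy:
E_4 = -13.6057 × 5² / 4² = -21.2589063 eV
E_3 = -13.6057 × 5² / 3² = -37.7936111 eV
|ΔE| = |E_3 - E_4| = 16.5347048 eV

Convert to Joules: E = 16.5347048 eV × (1.602177 × 10⁻¹⁹ J/eV) = 2.64915e-18 J

Using E = hf:
f = E/h = 2.64915e-18 J / (6.62607 × 10⁻³⁴ J·s)
f = 3.998e+15 Hz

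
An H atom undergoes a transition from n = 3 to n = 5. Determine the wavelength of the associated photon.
1281.46659 nm

First, find the transition energy using E_n = -13.6057 / n² eV:
E_3 = -13.6057 / 3² = -1.51174444444 eV
E_5 = -13.6057 / 5² = -0.54422800000 eV

Photon energy: |ΔE| = |E_5 - E_3| = 0.96751644444 eV

Convert to wavelength using E = hc/λ with hc = 1239.84 eV·nm:
λ = hc/E = 1239.84 eV·nm / 0.96751644444 eV
λ = 1281.46659 nm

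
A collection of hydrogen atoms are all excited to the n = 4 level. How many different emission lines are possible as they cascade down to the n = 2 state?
3

The electron can occupy levels n = 2, 3, ..., 4 during de-excitation — that is m = 4 - 2 + 1 = 3 distinct levels.

The number of distinct spectral lines equals the number of ways to choose 2 of these m levels (each pair gives one possible emission transition):

Number of lines = m(m-1)/2 = 3×2/2 = 3

These correspond to all possible transitions between the 3 levels:
4 → 3, 4 → 2, 3 → 2

Each transition produces a photon with a unique energy (and thus wavelength). This count does not depend on Z.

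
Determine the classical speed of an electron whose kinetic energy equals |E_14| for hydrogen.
1.56e+05 m/s (or 0.05212% of c)

The binding energy at n = 14 for hydrogen is:
E_14 = -13.6057/14² = -0.0694168 eV
|E_14| = 0.0694168 eV

Convert to Joules:
KE = 0.0694168 eV × (1.602177 × 10⁻¹⁹ J/eV) = 1.1122e-20 J

Using KE = ½mv²:
v = √(2·KE/m_e)
v = √(2 × 1.1122e-20 J / 9.10938 × 10⁻³¹ kg)
v = 1.56e+05 m/s

This is approximately 0.05212% the speed of light.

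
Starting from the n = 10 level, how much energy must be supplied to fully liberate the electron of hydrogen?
0.13606 eV

The ionization energy is the energy needed to remove the electron completely (n → ∞).

For hydrogen, E_n = -13.6057 eV / n².

At n = 10: E_10 = -13.6057 / 10² = -0.13605700 eV
At n = ∞: E_∞ = 0 eV

Ionization energy = E_∞ - E_10 = 0 - (-0.13605700) = 0.13605700 eV
Ionization energy ≈ 0.13606 eV

This is also called the binding energy of the electron in state n = 10.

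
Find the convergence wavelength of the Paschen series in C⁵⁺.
22.78 nm

The series limit corresponds to the transition from n = ∞ to n = 3.
This is the highest energy (shortest wavelength) transition in the Paschen series.

E_∞ = 0 eV
E_3 = -13.6057 × 6² / 3² = -54.4228 eV

Energy at series limit:
ΔE = E_∞ - E_3 = 0 - (-54.4228) = 54.4228 eV
λ = hc/E = 1239.84 eV·nm / 54.4228 eV = 22.78 nm

This energy equals the ionization energy from the n = 3 state of C⁵⁺.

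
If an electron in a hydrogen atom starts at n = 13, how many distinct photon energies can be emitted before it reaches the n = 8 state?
15

The electron can occupy levels n = 8, 9, ..., 13 during de-excitation — that is m = 13 - 8 + 1 = 6 distinct levels.

The number of distinct spectral lines equals the number of ways to choose 2 of these m levels (each pair gives one possible emission transition):

Number of lines = m(m-1)/2 = 6×5/2 = 15

These correspond to all possible transitions between the 6 levels:
13 → 12, 13 → 11, 13 → 10, 13 → 9, 13 → 8, 12 → 11, 12 → 10, 12 → 9...

Each transition produces a photon with a unique energy (and thus wavelength). This count does not depend on Z.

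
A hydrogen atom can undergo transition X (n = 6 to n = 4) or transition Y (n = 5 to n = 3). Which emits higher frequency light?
5 → 3

Calculate the energy for each transition:

Transition 6 → 4:
ΔE₁ = |E_4 - E_6| = |-13.6057/4² - (-13.6057/6²)|
ΔE₁ = |-0.8503562500 - (-0.3779361111)| = 0.4724201 eV

Transition 5 → 3:
ΔE₂ = |E_3 - E_5| = |-13.6057/3² - (-13.6057/5²)|
ΔE₂ = |-1.5117444444 - (-0.5442280000)| = 0.9675164 eV

Since 0.9675164 eV > 0.4724201 eV, the transition 5 → 3 emits the more energetic photon.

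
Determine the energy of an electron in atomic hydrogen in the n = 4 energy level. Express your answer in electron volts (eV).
-0.850356 eV

The energy levels of a hydrogen-like atom are given by:
E_n = -13.6057 eV / n²

For n = 4:
E_4 = -13.6057 eV / 4²
E_4 = -13.6057 eV / 16
E_4 = -0.850356 eV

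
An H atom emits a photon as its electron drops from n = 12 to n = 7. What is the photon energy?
0.183 eV

The energy levels are E_n = -13.6057 eV / n².

Energy at n = 12: E_12 = -13.6057 / 12² = -0.094484 eV
Energy at n = 7: E_7 = -13.6057 / 7² = -0.277667 eV

For emission (electron falling to lower state), the photon energy is:
E_photon = E_12 - E_7 = |-0.094484 - (-0.277667)|
E_photon = 0.183 eV

This energy is carried away by the emitted photon.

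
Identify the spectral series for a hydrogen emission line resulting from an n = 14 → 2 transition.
Balmer series

The spectral series in hydrogen are named based on the final (lower) energy level:
- Lyman series: n_final = 1 (ultraviolet)
- Balmer series: n_final = 2 (visible/near-UV)
- Paschen series: n_final = 3 (infrared)
- Brackett series: n_final = 4 (infrared)
- Pfund series: n_final = 5 (far infrared)

Since this transition ends at n = 2, it belongs to the Balmer series.

For reference, this 14 → 2 line has photon energy
ΔE = 13.6057 eV × (1/2² - 1/14²) = 3.332008 eV,
corresponding to wavelength λ = hc/ΔE = 1239.84 eV·nm / 3.332008 eV = 372.10 nm in the visible/near-UV region.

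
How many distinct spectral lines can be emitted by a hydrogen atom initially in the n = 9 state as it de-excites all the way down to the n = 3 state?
21

The electron can occupy levels n = 3, 4, ..., 9 during de-excitation — that is m = 9 - 3 + 1 = 7 distinct levels.

The number of distinct spectral lines equals the number of ways to choose 2 of these m levels (each pair gives one possible emission transition):

Number of lines = m(m-1)/2 = 7×6/2 = 21

These correspond to all possible transitions between the 7 levels:
9 → 8, 9 → 7, 9 → 6, 9 → 5, 9 → 4, 9 → 3, 8 → 7, 8 → 6...

Each transition produces a photon with a unique energy (and thus wavelength). This count does not depend on Z.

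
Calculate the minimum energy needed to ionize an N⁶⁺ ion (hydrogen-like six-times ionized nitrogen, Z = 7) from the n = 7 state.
13.61 eV

The ionization energy is the energy needed to remove the electron completely (n → ∞).

For a hydrogen-like ion with Z = 7, E_n = -13.6057 Z² / n² eV.

At n = 7: E_7 = -13.6057 × 7² / 7² = -13.60570 eV
At n = ∞: E_∞ = 0 eV

Ionization energy = E_∞ - E_7 = 0 - (-13.60570) = 13.60570 eV
Ionization energy ≈ 13.61 eV

This is also called the binding energy of the electron in state n = 7.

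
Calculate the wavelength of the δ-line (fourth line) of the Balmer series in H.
410.069309 nm

The lines of a series are numbered from the longest wavelength (smallest ΔE) outward; the fourth line is the transition from n = n_f + 4 to n_f.
The Balmer series has all transitions ending at n_f = 2.

For H, the fourth line (δ-line) is the jump from n = 6 to n = 2:
E_6 = -13.6057 / 6² = -0.3779361111 eV
E_2 = -13.6057 / 2² = -3.4014250000 eV
ΔE = E_6 - E_2 = 3.0234888889 eV

λ = hc/E = 1239.84 eV·nm / 3.0234888889 eV
λ = 410.069309 nm

This is the δ-line of the Balmer series in H.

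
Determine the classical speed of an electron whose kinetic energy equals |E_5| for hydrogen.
4.375e+05 m/s (or 0.145947% of c)

The binding energy at n = 5 for hydrogen is:
E_5 = -13.6057/5² = -0.54422800 eV
|E_5| = 0.54422800 eV

Convert to Joules:
KE = 0.54422800 eV × (1.602177 × 10⁻¹⁹ J/eV) = 8.71950e-20 J

Using KE = ½mv²:
v = √(2·KE/m_e)
v = √(2 × 8.71950e-20 J / 9.10938 × 10⁻³¹ kg)
v = 4.375e+05 m/s

This is approximately 0.145947% the speed of light.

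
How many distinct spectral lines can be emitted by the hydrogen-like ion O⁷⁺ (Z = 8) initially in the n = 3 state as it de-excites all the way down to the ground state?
3

The electron can occupy levels n = 1, 2, ..., 3 during de-excitation — that is m = 3 - 1 + 1 = 3 distinct levels.

The number of distinct spectral lines equals the number of ways to choose 2 of these m levels (each pair gives one possible emission transition):

Number of lines = m(m-1)/2 = 3×2/2 = 3

These correspond to all possible transitions between the 3 levels:
3 → 2, 3 → 1, 2 → 1

Each transition produces a photon with a unique energy (and thus wavelength). This count does not depend on Z.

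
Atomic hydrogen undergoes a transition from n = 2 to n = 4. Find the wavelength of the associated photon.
486.01 nm

First, find the transition energy using E_n = -13.6057 / n² eV:
E_2 = -13.6057 / 2² = -3.401425 eV
E_4 = -13.6057 / 4² = -0.850356 eV

Photon energy: |ΔE| = |E_4 - E_2| = 2.551069 eV

Convert to wavelength using E = hc/λ with hc = 1239.84 eV·nm:
λ = hc/E = 1239.84 eV·nm / 2.551069 eV
λ = 486.01 nm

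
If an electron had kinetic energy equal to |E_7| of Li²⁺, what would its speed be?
9.37583e+05 m/s (or 0.312744% of c)

The binding energy at n = 7 for Li²⁺ is:
E_7 = -13.6057 × 3²/7² = -2.49900612 eV
|E_7| = 2.49900612 eV

Convert to Joules:
KE = 2.49900612 eV × (1.602177 × 10⁻¹⁹ J/eV) = 4.0038501e-19 J

Using KE = ½mv²:
v = √(2·KE/m_e)
v = √(2 × 4.0038501e-19 J / 9.10938 × 10⁻³¹ kg)
v = 9.37583e+05 m/s

This is approximately 0.312744% the speed of light.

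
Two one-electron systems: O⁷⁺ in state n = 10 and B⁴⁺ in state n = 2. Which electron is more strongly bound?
B⁴⁺ at n = 2 (E = -85.03563 eV)

Using E_n = -13.6057 Z² / n² eV:

O⁷⁺ (Z = 8) at n = 10:
E = -13.6057 × 8² / 10² = -13.6057 × 64 / 100 = -8.70764800 eV

B⁴⁺ (Z = 5) at n = 2:
E = -13.6057 × 5² / 2² = -13.6057 × 25 / 4 = -85.03562500 eV

Since -85.03562500 eV < -8.70764800 eV,
B⁴⁺ at n = 2 is more tightly bound (requires more energy to ionize).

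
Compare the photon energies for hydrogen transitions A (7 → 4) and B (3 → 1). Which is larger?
3 → 1

Calculate the energy for each transition:

Transition 7 → 4:
ΔE₁ = |E_4 - E_7| = |-13.6057/4² - (-13.6057/7²)|
ΔE₁ = |-0.850356250 - (-0.277667347)| = 0.572689 eV

Transition 3 → 1:
ΔE₂ = |E_1 - E_3| = |-13.6057/1² - (-13.6057/3²)|
ΔE₂ = |-13.605700000 - (-1.511744444)| = 12.093956 eV

Since 12.093956 eV > 0.572689 eV, the transition 3 → 1 emits the more energetic photon.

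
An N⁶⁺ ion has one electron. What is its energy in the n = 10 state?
-6.67 eV

For hydrogen-like ions, the energy levels scale with Z²:
E_n = -13.6057 Z² / n² eV

For N⁶⁺ (Z = 7) at n = 10:
E_10 = -13.6057 × 7² / 10²
E_10 = -13.6057 × 49 / 100
E_10 = -666.6793 / 100
E_10 = -6.67 eV

The energy is 49 times more negative than hydrogen at the same n due to the stronger nuclear charge.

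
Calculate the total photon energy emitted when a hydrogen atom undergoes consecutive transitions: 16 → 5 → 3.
1.459 eV

The energy levels of hydrogen are E_n = -13.6057 / n² eV.

First transition (16 → 5):
ΔE₁ = |E_5 - E_16|
ΔE₁ = |-0.544228000 - (-0.053147266)| = 0.491081 eV

Second transition (5 → 3):
ΔE₂ = |E_3 - E_5|
ΔE₂ = |-1.511744444 - (-0.544228000)| = 0.967516 eV

Total energy released:
E_total = ΔE₁ + ΔE₂ = 0.491081 + 0.967516 = 1.459 eV

Note: This equals the direct transition 16 → 3: 1.459 eV ✓
Energy is conserved regardless of the path taken.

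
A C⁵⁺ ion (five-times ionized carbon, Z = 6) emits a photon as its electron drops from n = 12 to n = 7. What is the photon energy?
6.59460 eV

The energy levels are E_n = -13.6057 Z² eV / n².

Energy at n = 12: E_12 = -13.6057 × 6² / 12² = -3.40142500 eV
Energy at n = 7: E_7 = -13.6057 × 6² / 7² = -9.99602449 eV

For emission (electron falling to lower state), the photon energy is:
E_photon = E_12 - E_7 = |-3.40142500 - (-9.99602449)|
E_photon = 6.59460 eV

This energy is carried away by the emitted photon.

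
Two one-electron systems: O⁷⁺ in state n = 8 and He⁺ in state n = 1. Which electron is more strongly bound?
He⁺ at n = 1 (E = -54.42280 eV)

Using E_n = -13.6057 Z² / n² eV:

O⁷⁺ (Z = 8) at n = 8:
E = -13.6057 × 8² / 8² = -13.6057 × 64 / 64 = -13.60570000 eV

He⁺ (Z = 2) at n = 1:
E = -13.6057 × 2² / 1² = -13.6057 × 4 / 1 = -54.42280000 eV

Since -54.42280000 eV < -13.60570000 eV,
He⁺ at n = 1 is more tightly bound (requires more energy to ionize).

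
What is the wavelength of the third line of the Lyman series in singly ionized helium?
24.300 nm

The lines of a series are numbered from the longest wavelength (smallest ΔE) outward; the third line is the transition from n = n_f + 3 to n_f.
The Lyman series has all transitions ending at n_f = 1.

For He⁺ (Z = 2), the third line (γ-line) is the jump from n = 4 to n = 1:
E_4 = -13.6057 × 2² / 4² = -3.40143 eV
E_1 = -13.6057 × 2² / 1² = -54.42280 eV
ΔE = E_4 - E_1 = 51.02137 eV

λ = hc/E = 1239.84 eV·nm / 51.02137 eV
λ = 24.300 nm

This is the γ-line of the Lyman series in He⁺.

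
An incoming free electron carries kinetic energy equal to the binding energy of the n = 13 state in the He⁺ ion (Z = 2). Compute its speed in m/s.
3.366e+05 m/s (or 0.1123% of c)

The binding energy at n = 13 for He⁺ is:
E_13 = -13.6057 × 2²/13² = -0.3220284 eV
|E_13| = 0.3220284 eV

Convert to Joules:
KE = 0.3220284 eV × (1.602177 × 10⁻¹⁹ J/eV) = 5.15946e-20 J

Using KE = ½mv²:
v = √(2·KE/m_e)
v = √(2 × 5.15946e-20 J / 9.10938 × 10⁻³¹ kg)
v = 3.366e+05 m/s

This is approximately 0.1123% the speed of light.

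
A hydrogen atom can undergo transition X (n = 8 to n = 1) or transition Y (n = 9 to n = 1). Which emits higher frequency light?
9 → 1

Calculate the energy for each transition:

Transition 8 → 1:
ΔE₁ = |E_1 - E_8| = |-13.6057/1² - (-13.6057/8²)|
ΔE₁ = |-13.60570000 - (-0.21258906)| = 13.39311 eV

Transition 9 → 1:
ΔE₂ = |E_1 - E_9| = |-13.6057/1² - (-13.6057/9²)|
ΔE₂ = |-13.60570000 - (-0.16797160)| = 13.43773 eV

Since 13.43773 eV > 13.39311 eV, the transition 9 → 1 emits the more energetic photon.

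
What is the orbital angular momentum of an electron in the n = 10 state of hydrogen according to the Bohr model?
1.05e-33 J·s (or 10ℏ)

In the Bohr model, angular momentum is quantized:
L = nℏ

where ℏ = h/(2π) = 1.0546e-34 J·s

For n = 10:
L = 10 × 1.0546e-34 J·s
L = 1.05e-33 J·s

This can also be written as L = 10ℏ.
The angular momentum is an integer multiple of the reduced Planck constant.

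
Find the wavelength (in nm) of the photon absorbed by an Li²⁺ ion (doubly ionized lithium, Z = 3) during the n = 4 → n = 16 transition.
172.803 nm

First, find the transition energy using E_n = -13.6057 Z² / n² eV:
E_4 = -13.6057 × 3² / 4² = -7.6532063 eV
E_16 = -13.6057 × 3² / 16² = -0.4783254 eV

Photon energy: |ΔE| = |E_16 - E_4| = 7.1748809 eV

Convert to wavelength using E = hc/λ with hc = 1239.84 eV·nm:
λ = hc/E = 1239.84 eV·nm / 7.1748809 eV
λ = 172.803 nm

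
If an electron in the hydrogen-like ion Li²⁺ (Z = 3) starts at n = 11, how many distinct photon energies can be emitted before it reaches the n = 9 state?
3

The electron can occupy levels n = 9, 10, ..., 11 during de-excitation — that is m = 11 - 9 + 1 = 3 distinct levels.

The number of distinct spectral lines equals the number of ways to choose 2 of these m levels (each pair gives one possible emission transition):

Number of lines = m(m-1)/2 = 3×2/2 = 3

These correspond to all possible transitions between the 3 levels:
11 → 10, 11 → 9, 10 → 9

Each transition produces a photon with a unique energy (and thus wavelength). This count does not depend on Z.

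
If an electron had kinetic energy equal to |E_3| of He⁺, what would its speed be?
1.458e+06 m/s (or 0.49% of c)

The binding energy at n = 3 for He⁺ is:
E_3 = -13.6057 × 2²/3² = -6.046978 eV
|E_3| = 6.046978 eV

Convert to Joules:
KE = 6.046978 eV × (1.602177 × 10⁻¹⁹ J/eV) = 9.68833e-19 J

Using KE = ½mv²:
v = √(2·KE/m_e)
v = √(2 × 9.68833e-19 J / 9.10938 × 10⁻³¹ kg)
v = 1.458e+06 m/s

This is approximately 0.49% the speed of light.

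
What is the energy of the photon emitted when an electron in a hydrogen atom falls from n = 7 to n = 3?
1.234 eV

The energy levels are E_n = -13.6057 eV / n².

Energy at n = 7: E_7 = -13.6057 / 7² = -0.277667 eV
Energy at n = 3: E_3 = -13.6057 / 3² = -1.511744 eV

For emission (electron falling to lower state), the photon energy is:
E_photon = E_7 - E_3 = |-0.277667 - (-1.511744)|
E_photon = 1.234 eV

This energy is carried away by the emitted photon.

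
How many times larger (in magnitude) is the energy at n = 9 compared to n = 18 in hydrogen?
4.00

Using E_n = -13.6057 Z² / n² eV with Z = 1:

E_9 = -13.6057 / 9² = -13.6057 / 81 = -0.16797160 eV
E_18 = -13.6057 / 18² = -13.6057 / 324 = -0.04199290 eV

The ratio is:
E_9/E_18 = (-0.16797160) / (-0.04199290)
E_9/E_18 = (-13.6057/81) / (-13.6057/324)
E_9/E_18 = 324/81
E_9/E_18 = 4.00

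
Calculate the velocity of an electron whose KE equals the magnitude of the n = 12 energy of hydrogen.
1.823e+05 m/s (or 0.06% of c)

The binding energy at n = 12 for hydrogen is:
E_12 = -13.6057/12² = -0.09448403 eV
|E_12| = 0.09448403 eV

Convert to Joules:
KE = 0.09448403 eV × (1.602177 × 10⁻¹⁹ J/eV) = 1.51380e-20 J

Using KE = ½mv²:
v = √(2·KE/m_e)
v = √(2 × 1.51380e-20 J / 9.10938 × 10⁻³¹ kg)
v = 1.823e+05 m/s

This is approximately 0.06% the speed of light.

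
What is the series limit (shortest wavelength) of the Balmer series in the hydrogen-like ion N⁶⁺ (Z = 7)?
7.44 nm

The series limit corresponds to the transition from n = ∞ to n = 2.
This is the highest energy (shortest wavelength) transition in the Balmer series.

E_∞ = 0 eV
E_2 = -13.6057 × 7² / 2² = -166.6698 eV

Energy at series limit:
ΔE = E_∞ - E_2 = 0 - (-166.6698) = 166.6698 eV
λ = hc/E = 1239.84 eV·nm / 166.6698 eV = 7.44 nm

This energy equals the ionization energy from the n = 2 state of N⁶⁺.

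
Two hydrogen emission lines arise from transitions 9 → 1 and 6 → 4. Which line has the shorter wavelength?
9 → 1

Calculate the energy for each transition:

Transition 9 → 1:
ΔE₁ = |E_1 - E_9| = |-13.6057/1² - (-13.6057/9²)|
ΔE₁ = |-13.605700000 - (-0.167971605)| = 13.437728 eV

Transition 6 → 4:
ΔE₂ = |E_4 - E_6| = |-13.6057/4² - (-13.6057/6²)|
ΔE₂ = |-0.850356250 - (-0.377936111)| = 0.472420 eV

Since 13.437728 eV > 0.472420 eV, the transition 9 → 1 emits the more energetic photon.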